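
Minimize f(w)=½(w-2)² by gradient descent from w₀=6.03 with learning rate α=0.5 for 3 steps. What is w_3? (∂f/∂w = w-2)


step 1: grad = 6.03-2 = 4.03; w = 6.03 - 0.5·(4.03) = 4.015
step 2: grad = 4.015-2 = 2.015; w = 4.015 - 0.5·(2.015) = 3.0075
step 3: grad = 3.0075-2 = 1.0075; w = 3.0075 - 0.5·(1.0075) = 2.50375

2.50375


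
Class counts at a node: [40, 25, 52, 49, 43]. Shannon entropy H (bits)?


Probabilities: [40/209, 25/209, 52/209, 49/209, 43/209] ≈ [0.1914, 0.1196, 0.2488, 0.2344, 0.2057]
H = -((40/209)·log₂(40/209) + (25/209)·log₂(25/209) + (52/209)·log₂(52/209) + (49/209)·log₂(49/209) + (43/209)·log₂(43/209))
  = 2.2823 bits

2.2823 bits


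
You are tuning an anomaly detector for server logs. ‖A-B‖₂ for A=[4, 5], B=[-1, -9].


d = √((4+ 1)² + (5+ 9)²)
  = √(25 + 196)
  = √221 = 14.8661

14.8661


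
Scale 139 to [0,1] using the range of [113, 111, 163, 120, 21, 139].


min=21, max=163
(139-21)/(163-21) = 118/142 = 0.831

0.831


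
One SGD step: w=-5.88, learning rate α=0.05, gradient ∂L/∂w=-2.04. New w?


w_new = w - α·∇
= -5.88 - 0.05·-2.04
= -5.88 + 0.102
= -5.778

-5.778


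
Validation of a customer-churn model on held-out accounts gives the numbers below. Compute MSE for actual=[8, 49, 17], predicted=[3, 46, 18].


Squared errors: (8-3)²=25, (49-46)²=9, (17-18)²=1
Sum = 35
MSE = 35/3 = 35/3

35/3


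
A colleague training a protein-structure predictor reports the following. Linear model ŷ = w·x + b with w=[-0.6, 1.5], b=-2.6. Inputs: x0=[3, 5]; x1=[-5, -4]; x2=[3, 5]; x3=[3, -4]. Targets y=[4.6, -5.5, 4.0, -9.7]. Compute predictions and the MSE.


ŷ0 = (-0.6)·(3) + (1.5)·(5) - 2.6 = 3.1
ŷ1 = (-0.6)·(-5) + (1.5)·(-4) - 2.6 = -5.6
ŷ2 = (-0.6)·(3) + (1.5)·(5) - 2.6 = 3.1
ŷ3 = (-0.6)·(3) + (1.5)·(-4) - 2.6 = -10.4
errors² = [2.25, 0.01, 0.81, 0.49]
MSE = 3.5600/4 = 0.89

0.89


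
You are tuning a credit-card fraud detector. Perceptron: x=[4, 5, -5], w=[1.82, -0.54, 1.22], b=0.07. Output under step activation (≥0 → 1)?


z = (4)·(1.82) + (5)·(-0.54) + (-5)·(1.22) + 0.07
  = -1.45
step(z) = 0 (z<0)

0


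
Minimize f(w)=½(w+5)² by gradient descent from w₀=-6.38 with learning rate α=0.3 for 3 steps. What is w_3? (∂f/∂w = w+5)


step 1: grad = -6.38+5 = -1.38; w = -6.38 - 0.3·(-1.38) = -5.966
step 2: grad = -5.966+5 = -0.966; w = -5.966 - 0.3·(-0.966) = -5.6762
step 3: grad = -5.6762+5 = -0.6762; w = -5.6762 - 0.3·(-0.6762) = -5.47334

-5.47334


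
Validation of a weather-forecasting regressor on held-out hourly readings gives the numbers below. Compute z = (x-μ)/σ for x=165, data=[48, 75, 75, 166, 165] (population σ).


μ = 105.8, σ = 49.7329
z = (165 - 105.8)/49.7329 = 1.1904

1.1904


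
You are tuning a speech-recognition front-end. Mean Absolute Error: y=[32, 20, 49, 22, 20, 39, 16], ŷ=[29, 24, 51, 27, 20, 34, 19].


Absolute errors: |32-29|=3, |20-24|=4, |49-51|=2, |22-27|=5, |20-20|=0, |39-34|=5, |16-19|=3
Sum = 22
MAE = 22/7 = 22/7

22/7


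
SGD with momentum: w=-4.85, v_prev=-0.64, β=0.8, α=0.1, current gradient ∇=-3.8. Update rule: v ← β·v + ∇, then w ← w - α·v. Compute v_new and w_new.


v_new = 0.8·-0.64 - 3.8 = -0.512 - 3.8 = -4.312
w_new = -4.85 - 0.1·-4.312 = -4.85 + 0.4312 = -4.4188

v_new=-4.312, w_new=-4.4188


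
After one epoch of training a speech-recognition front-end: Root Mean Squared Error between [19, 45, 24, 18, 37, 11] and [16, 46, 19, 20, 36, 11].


MSE = 40/6 = 6.6667
RMSE = √(40/6) = 2.582

2.582


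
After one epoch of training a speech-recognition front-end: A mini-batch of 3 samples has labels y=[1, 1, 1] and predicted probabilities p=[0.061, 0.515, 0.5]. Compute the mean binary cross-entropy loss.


L[0] = -ln(0.061) = 2.7969
L[1] = -ln(0.515) = 0.6636
L[2] = -ln(0.5) = 0.6931
mean = (2.7969 + 0.6636 + 0.6931)/3 = 1.3845

1.3845


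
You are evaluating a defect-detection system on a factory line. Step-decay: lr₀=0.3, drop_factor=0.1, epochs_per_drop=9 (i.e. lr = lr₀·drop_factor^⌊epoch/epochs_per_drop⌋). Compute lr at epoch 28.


n_drops = ⌊28/9⌋ = 3
lr = 0.3·0.1^3 = 0.3·0.001 = 0.0003

0.0003


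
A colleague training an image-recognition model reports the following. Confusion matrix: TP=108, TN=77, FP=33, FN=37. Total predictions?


Total = TP + TN + FP + FN
= 108 + 77 + 33 + 37
= 255
(Predicted positive: 141, predicted negative: 114)

255


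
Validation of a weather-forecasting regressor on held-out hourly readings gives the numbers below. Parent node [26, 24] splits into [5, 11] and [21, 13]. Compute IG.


Parent = [26, 24], H_parent = 0.9988
H_left = 0.896 (n=16), H_right = 0.9597 (n=34)
H_children = (16/50)·0.896 + (34/50)·0.9597 = 0.9393
IG = 0.9988 - 0.9393 = 0.0595

0.0595


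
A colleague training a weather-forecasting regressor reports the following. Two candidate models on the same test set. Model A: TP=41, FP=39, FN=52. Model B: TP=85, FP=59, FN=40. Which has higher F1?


Model A: P=41/80=0.5125, R=41/93=0.4409, F1=2PR/(P+R)=2TP/(2TP+FP+FN)=82/173=0.474
Model B: P=85/144=0.5903, R=85/125=0.68, F1=2PR/(P+R)=2TP/(2TP+FP+FN)=170/269=0.632
0.474 < 0.632 → Model B

Model B


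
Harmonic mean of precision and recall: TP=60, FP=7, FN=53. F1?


Precision = 60/67 = 0.8955
Recall = 60/113 = 0.531
F1 = 2·P·R/(P+R) = 2·TP/(2·TP+FP+FN) = 120/(120+7+53) = 120/180 = 0.6667

0.6667


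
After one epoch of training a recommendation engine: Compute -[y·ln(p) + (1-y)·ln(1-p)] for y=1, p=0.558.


BCE = -[y·ln(p) + (1-y)·ln(1-p)]
= -1·ln(0.558) - 0
= -ln(0.558) = 0.5834

0.5834


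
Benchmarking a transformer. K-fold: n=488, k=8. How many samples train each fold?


Fold size = 488/8 = 61
Training per fold = 488 - 61 = 427

427


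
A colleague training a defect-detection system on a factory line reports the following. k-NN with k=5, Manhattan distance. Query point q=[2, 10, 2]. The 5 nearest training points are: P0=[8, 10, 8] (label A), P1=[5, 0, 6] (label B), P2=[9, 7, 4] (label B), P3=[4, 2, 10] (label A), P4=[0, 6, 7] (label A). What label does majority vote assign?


d(q,P0) = 12  (label A)
d(q,P1) = 17  (label B)
d(q,P2) = 12  (label B)
d(q,P3) = 18  (label A)
d(q,P4) = 11  (label A)
Votes: A=3, B=2
Majority → A

A


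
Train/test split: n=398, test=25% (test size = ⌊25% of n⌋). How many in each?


Test = ⌊398·25/100⌋ = 99
Train = 398 - 99 = 299

Train: 299, Test: 99


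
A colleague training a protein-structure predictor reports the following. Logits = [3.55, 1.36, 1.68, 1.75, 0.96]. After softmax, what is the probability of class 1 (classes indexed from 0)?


Exponentials: e^3.55=34.8133, e^1.36=3.8962, e^1.68=5.3656, e^1.75=5.7546, e^0.96=2.6117
Sum = 52.4414
Softmax = [0.6639, 0.0743, 0.1023, 0.1097, 0.0498]
p[1] = 3.8962/52.4414 = 0.0743

0.0743


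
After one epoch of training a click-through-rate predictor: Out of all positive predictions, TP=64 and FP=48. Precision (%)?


Precision = TP/(TP+FP)
= 64/(64+48)
= 64/112 = 57.14%

57.14%


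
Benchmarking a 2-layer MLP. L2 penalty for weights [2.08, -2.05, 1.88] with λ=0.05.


‖w‖₂² = (2.08)² + (-2.05)² + (1.88)²
     = 4.3264 + 4.2025 + 3.5344
     = 12.0633
λ·‖w‖₂² = 0.05·12.0633 = 0.603165

0.603165


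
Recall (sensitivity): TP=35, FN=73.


Recall = TP/(TP+FN)
= 35/(35+73)
= 35/108 = 32.41%

32.41%


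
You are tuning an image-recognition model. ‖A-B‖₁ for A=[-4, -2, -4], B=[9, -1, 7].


d = |-4-9| + |-2+ 1| + |-4-7|
  = 13 + 1 + 11
  = 25

25


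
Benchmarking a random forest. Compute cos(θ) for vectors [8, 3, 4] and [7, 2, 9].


A·B = 8·7 + 3·2 + 4·9 = 98
‖A‖ = √89 = 9.434, ‖B‖ = √134 = 11.5758
cos = 98/(√89·√134) = 98/√11926 = 0.8974

0.8974


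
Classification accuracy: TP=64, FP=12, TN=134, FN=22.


Accuracy = (TP+TN)/(TP+TN+FP+FN)
= (64+134)/(232)
= 198/232 = 85.34%

85.34%


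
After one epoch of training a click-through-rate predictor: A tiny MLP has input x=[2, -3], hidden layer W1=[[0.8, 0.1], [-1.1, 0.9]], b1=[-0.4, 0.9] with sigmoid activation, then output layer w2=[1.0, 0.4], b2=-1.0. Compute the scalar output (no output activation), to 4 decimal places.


z1[0] = (0.8)·(2) + (0.1)·(-3) - 0.4 = 0.9
z1[1] = (-1.1)·(2) + (0.9)·(-3) + 0.9 = -4.0
h = sigmoid(z1) = [0.7109, 0.018]
output = (1.0)·(0.7109) + (0.4)·(0.018) - 1.0 = -0.2819

-0.2819


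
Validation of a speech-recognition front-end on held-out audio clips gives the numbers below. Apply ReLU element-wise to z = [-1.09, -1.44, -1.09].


ReLU(-1.09) = max(0, -1.09) = 0.0
ReLU(-1.44) = max(0, -1.44) = 0.0
ReLU(-1.09) = max(0, -1.09) = 0.0
result = [0.0, 0.0, 0.0]

[0.0, 0.0, 0.0]


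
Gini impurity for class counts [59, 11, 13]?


Probabilities: [59/83, 11/83, 13/83] ≈ [0.7108, 0.1325, 0.1566]
Σpᵢ² = (3481 + 121 + 169)/83² = 3771/6889
Gini = 1 - Σpᵢ² = 1 - 3771/6889 = 0.4526

0.4526


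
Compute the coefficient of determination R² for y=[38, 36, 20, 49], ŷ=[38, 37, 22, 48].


ȳ = 35.75
SS_res = Σ(y-ŷ)² = 6
SS_tot = Σ(y-ȳ)² = 428.75
R² = 1 - SS_res/SS_tot = 1 - 0.014 = 0.986

0.986


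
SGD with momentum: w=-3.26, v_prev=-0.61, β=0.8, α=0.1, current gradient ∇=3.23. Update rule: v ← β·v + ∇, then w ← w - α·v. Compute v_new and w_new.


v_new = 0.8·-0.61 + 3.23 = -0.488 + 3.23 = 2.742
w_new = -3.26 - 0.1·2.742 = -3.26 - 0.2742 = -3.5342

v_new=2.742, w_new=-3.5342


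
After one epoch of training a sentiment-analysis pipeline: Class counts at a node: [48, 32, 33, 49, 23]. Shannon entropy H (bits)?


Probabilities: [48/185, 32/185, 33/185, 49/185, 23/185] ≈ [0.2595, 0.173, 0.1784, 0.2649, 0.1243]
H = -((48/185)·log₂(48/185) + (32/185)·log₂(32/185) + (33/185)·log₂(33/185) + (49/185)·log₂(49/185) + (23/185)·log₂(23/185))
  = 2.2681 bits

2.2681 bits


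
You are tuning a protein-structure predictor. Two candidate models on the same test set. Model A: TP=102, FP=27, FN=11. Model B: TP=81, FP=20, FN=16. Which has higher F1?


Model A: P=102/129=0.7907, R=102/113=0.9027, F1=2PR/(P+R)=2TP/(2TP+FP+FN)=204/242=0.843
Model B: P=81/101=0.802, R=81/97=0.8351, F1=2PR/(P+R)=2TP/(2TP+FP+FN)=162/198=0.8182
0.843 > 0.8182 → Model A

Model A


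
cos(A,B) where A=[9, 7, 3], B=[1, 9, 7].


A·B = 9·1 + 7·9 + 3·7 = 93
‖A‖ = √139 = 11.7898, ‖B‖ = √131 = 11.4455
cos = 93/(√139·√131) = 93/√18209 = 0.6892

0.6892


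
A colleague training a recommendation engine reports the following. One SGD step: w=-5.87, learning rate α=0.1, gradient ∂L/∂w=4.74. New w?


w_new = w - α·∇
= -5.87 - 0.1·4.74
= -5.87 - 0.474
= -6.344

-6.344


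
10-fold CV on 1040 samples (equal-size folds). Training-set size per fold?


Fold size = 1040/10 = 104
Training per fold = 1040 - 104 = 936

936


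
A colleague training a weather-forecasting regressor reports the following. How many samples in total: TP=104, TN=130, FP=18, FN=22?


Total = TP + TN + FP + FN
= 104 + 130 + 18 + 22
= 274
(Predicted positive: 122, predicted negative: 152)

274


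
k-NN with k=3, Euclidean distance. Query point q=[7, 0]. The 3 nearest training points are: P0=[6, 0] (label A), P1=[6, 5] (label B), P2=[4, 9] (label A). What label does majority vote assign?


d(q,P0) = 1.0  (label A)
d(q,P1) = 5.099  (label B)
d(q,P2) = 9.4868  (label A)
Votes: A=2, B=1
Majority → A

A


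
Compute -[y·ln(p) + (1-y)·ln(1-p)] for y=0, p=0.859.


BCE = -[y·ln(p) + (1-y)·ln(1-p)]
= -0 - 1·ln(1-0.859)
= -ln(0.141) = 1.959

1.959


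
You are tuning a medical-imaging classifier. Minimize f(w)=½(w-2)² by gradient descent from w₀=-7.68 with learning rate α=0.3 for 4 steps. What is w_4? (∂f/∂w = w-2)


step 1: grad = -7.68-2 = -9.68; w = -7.68 - 0.3·(-9.68) = -4.776
step 2: grad = -4.776-2 = -6.776; w = -4.776 - 0.3·(-6.776) = -2.7432
step 3: grad = -2.7432-2 = -4.7432; w = -2.7432 - 0.3·(-4.7432) = -1.32024
step 4: grad = -1.32024-2 = -3.32024; w = -1.32024 - 0.3·(-3.32024) = -0.324168

-0.324168


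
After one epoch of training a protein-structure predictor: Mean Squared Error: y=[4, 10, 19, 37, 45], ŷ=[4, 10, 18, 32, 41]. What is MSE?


Squared errors: (4-4)²=0, (10-10)²=0, (19-18)²=1, (37-32)²=25, (45-41)²=16
Sum = 42
MSE = 42/5 = 42/5

42/5


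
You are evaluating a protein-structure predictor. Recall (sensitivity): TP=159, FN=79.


Recall = TP/(TP+FN)
= 159/(159+79)
= 159/238 = 66.81%

66.81%


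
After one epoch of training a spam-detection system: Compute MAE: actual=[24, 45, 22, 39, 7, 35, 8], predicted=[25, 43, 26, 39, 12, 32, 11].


Absolute errors: |24-25|=1, |45-43|=2, |22-26|=4, |39-39|=0, |7-12|=5, |35-32|=3, |8-11|=3
Sum = 18
MAE = 18/7 = 18/7

18/7


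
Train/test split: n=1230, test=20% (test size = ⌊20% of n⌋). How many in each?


Test = ⌊1230·20/100⌋ = 246
Train = 1230 - 246 = 984

Train: 984, Test: 246


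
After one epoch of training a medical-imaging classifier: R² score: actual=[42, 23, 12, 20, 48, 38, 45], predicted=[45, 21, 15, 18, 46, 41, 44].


ȳ = 32.5714
SS_res = Σ(y-ŷ)² = 40
SS_tot = Σ(y-ȳ)² = 1183.71
R² = 1 - SS_res/SS_tot = 1 - 0.0338 = 0.9662

0.9662


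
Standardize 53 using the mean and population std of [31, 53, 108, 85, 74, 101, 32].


μ = 69.1429, σ = 29.0193
z = (53 - 69.1429)/29.0193 = -0.5563

-0.5563


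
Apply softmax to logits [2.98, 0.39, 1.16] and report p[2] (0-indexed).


Exponentials: e^2.98=19.6878, e^0.39=1.477, e^1.16=3.1899
Sum = 24.3547
Softmax = [0.8084, 0.0606, 0.131]
p[2] = 3.1899/24.3547 = 0.131

0.131


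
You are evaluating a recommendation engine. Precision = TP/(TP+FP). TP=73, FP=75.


Precision = TP/(TP+FP)
= 73/(73+75)
= 73/148 = 49.32%

49.32%


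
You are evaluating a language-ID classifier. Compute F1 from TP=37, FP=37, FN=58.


Precision = 37/74 = 0.5
Recall = 37/95 = 0.3895
F1 = 2·P·R/(P+R) = 2·TP/(2·TP+FP+FN) = 74/(74+37+58) = 74/169 = 0.4379

0.4379


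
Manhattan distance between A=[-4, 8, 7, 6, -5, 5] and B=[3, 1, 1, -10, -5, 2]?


d = |-4-3| + |8-1| + |7-1| + |6+ 10| + |-5+ 5| + |5-2|
  = 7 + 7 + 6 + 16 + 0 + 3
  = 39

39


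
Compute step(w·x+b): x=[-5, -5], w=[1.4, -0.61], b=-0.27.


z = (-5)·(1.4) + (-5)·(-0.61) - 0.27
  = -4.22
step(z) = 0 (z<0)

0


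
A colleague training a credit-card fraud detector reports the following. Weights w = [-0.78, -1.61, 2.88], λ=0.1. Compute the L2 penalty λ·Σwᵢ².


‖w‖₂² = (-0.78)² + (-1.61)² + (2.88)²
     = 0.6084 + 2.5921 + 8.2944
     = 11.4949
λ·‖w‖₂² = 0.1·11.4949 = 1.14949

1.14949


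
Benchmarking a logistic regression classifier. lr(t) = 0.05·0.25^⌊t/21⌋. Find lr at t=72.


n_drops = ⌊72/21⌋ = 3
lr = 0.05·0.25^3 = 0.05·0.015625 = 0.00078125

0.00078125


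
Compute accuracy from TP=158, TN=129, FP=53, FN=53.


Accuracy = (TP+TN)/(TP+TN+FP+FN)
= (158+129)/(393)
= 287/393 = 73.03%

73.03%


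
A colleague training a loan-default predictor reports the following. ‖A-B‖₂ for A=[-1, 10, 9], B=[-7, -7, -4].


d = √((-1+ 7)² + (10+ 7)² + (9+ 4)²)
  = √(36 + 289 + 169)
  = √494 = 22.2261

22.2261


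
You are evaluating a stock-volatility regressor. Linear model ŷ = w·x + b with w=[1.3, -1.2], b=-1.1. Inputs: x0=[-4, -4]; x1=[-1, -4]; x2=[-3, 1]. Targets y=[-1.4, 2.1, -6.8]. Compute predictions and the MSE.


ŷ0 = (1.3)·(-4) + (-1.2)·(-4) - 1.1 = -1.5
ŷ1 = (1.3)·(-1) + (-1.2)·(-4) - 1.1 = 2.4
ŷ2 = (1.3)·(-3) + (-1.2)·(1) - 1.1 = -6.2
errors² = [0.01, 0.09, 0.36]
MSE = 0.4600/3 = 0.1533

0.1533


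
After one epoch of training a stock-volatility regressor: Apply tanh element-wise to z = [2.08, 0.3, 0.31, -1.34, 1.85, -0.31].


tanh(2.08) = 0.9693
tanh(0.3) = 0.2913
tanh(0.31) = 0.3004
tanh(-1.34) = -0.8717
tanh(1.85) = 0.9517
tanh(-0.31) = -0.3004
result = [0.9693, 0.2913, 0.3004, -0.8717, 0.9517, -0.3004]

[0.9693, 0.2913, 0.3004, -0.8717, 0.9517, -0.3004]


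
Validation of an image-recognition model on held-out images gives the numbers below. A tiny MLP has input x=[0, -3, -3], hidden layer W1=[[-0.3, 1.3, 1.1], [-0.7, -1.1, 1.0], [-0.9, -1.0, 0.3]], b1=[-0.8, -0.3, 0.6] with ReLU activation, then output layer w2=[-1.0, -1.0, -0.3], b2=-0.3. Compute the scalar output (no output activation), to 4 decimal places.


z1[0] = (-0.3)·(0) + (1.3)·(-3) + (1.1)·(-3) - 0.8 = -8.0
z1[1] = (-0.7)·(0) + (-1.1)·(-3) + (1.0)·(-3) - 0.3 = 0.0
z1[2] = (-0.9)·(0) + (-1.0)·(-3) + (0.3)·(-3) + 0.6 = 2.7
h = ReLU(z1) = [0.0, 0.0, 2.7]
output = (-1.0)·(0.0) + (-1.0)·(0.0) + (-0.3)·(2.7) - 0.3 = -1.11

-1.11


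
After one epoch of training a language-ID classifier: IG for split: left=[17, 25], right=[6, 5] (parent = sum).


Parent = [23, 30], H_parent = 0.9874
H_left = 0.9737 (n=42), H_right = 0.994 (n=11)
H_children = (42/53)·0.9737 + (11/53)·0.994 = 0.9779
IG = 0.9874 - 0.9779 = 0.0095

0.0095


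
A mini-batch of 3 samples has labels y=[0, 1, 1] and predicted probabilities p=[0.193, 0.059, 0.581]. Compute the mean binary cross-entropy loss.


L[0] = -ln(1-0.193) = -ln(0.807) = 0.2144
L[1] = -ln(0.059) = 2.8302
L[2] = -ln(0.581) = 0.543
mean = (0.2144 + 2.8302 + 0.543)/3 = 1.1959

1.1959


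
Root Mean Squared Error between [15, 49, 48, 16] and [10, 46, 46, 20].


MSE = 54/4 = 13.5
RMSE = √(54/4) = 3.6742

3.6742


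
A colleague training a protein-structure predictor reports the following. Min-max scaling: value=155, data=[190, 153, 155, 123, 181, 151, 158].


min=123, max=190
(155-123)/(190-123) = 32/67 = 0.4776

0.4776


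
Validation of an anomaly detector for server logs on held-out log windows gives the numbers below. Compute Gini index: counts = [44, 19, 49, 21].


Probabilities: [44/133, 19/133, 49/133, 21/133] ≈ [0.3308, 0.1429, 0.3684, 0.1579]
Σpᵢ² = (1936 + 361 + 2401 + 441)/133² = 5139/17689
Gini = 1 - Σpᵢ² = 1 - 5139/17689 = 0.7095

0.7095


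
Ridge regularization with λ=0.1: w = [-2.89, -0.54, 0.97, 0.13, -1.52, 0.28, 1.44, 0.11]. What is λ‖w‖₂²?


‖w‖₂² = (-2.89)² + (-0.54)² + (0.97)² + (0.13)² + (-1.52)² + (0.28)² + (1.44)² + (0.11)²
     = 8.3521 + 0.2916 + 0.9409 + 0.0169 + 2.3104 + 0.0784 + 2.0736 + 0.0121
     = 14.076
λ·‖w‖₂² = 0.1·14.076 = 1.4076

1.4076


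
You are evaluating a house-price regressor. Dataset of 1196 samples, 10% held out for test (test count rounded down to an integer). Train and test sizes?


Test = ⌊1196·10/100⌋ = 119
Train = 1196 - 119 = 1077

Train: 1077, Test: 119


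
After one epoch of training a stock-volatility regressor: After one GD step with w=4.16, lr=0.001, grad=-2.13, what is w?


w_new = w - α·∇
= 4.16 - 0.001·-2.13
= 4.16 + 0.00213
= 4.16213

4.16213


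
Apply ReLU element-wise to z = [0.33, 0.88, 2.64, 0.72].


ReLU(0.33) = max(0, 0.33) = 0.33
ReLU(0.88) = max(0, 0.88) = 0.88
ReLU(2.64) = max(0, 2.64) = 2.64
ReLU(0.72) = max(0, 0.72) = 0.72
result = [0.33, 0.88, 2.64, 0.72]

[0.33, 0.88, 2.64, 0.72]


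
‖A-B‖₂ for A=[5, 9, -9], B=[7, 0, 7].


d = √((5-7)² + (9-0)² + (-9-7)²)
  = √(4 + 81 + 256)
  = √341 = 18.4662

18.4662


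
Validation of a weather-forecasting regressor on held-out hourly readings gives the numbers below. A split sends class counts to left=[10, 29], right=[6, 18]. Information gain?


Parent = [16, 47], H_parent = 0.8175
H_left = 0.8213 (n=39), H_right = 0.8113 (n=24)
H_children = (39/63)·0.8213 + (24/63)·0.8113 = 0.8175
IG = 0.8175 - 0.8175 = 0.0

0.0


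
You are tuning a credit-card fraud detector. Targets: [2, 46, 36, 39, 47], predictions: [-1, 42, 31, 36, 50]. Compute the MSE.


Squared errors: (2+ 1)²=9, (46-42)²=16, (36-31)²=25, (39-36)²=9, (47-50)²=9
Sum = 68
MSE = 68/5 = 68/5

68/5


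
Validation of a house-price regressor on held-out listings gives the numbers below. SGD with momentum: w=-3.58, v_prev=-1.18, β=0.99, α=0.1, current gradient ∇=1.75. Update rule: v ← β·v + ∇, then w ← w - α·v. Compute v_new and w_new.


v_new = 0.99·-1.18 + 1.75 = -1.1682 + 1.75 = 0.5818
w_new = -3.58 - 0.1·0.5818 = -3.58 - 0.05818 = -3.63818

v_new=0.5818, w_new=-3.63818


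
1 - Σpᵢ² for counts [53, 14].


Probabilities: [53/67, 14/67] ≈ [0.791, 0.209]
Σpᵢ² = (2809 + 196)/67² = 3005/4489
Gini = 1 - Σpᵢ² = 1 - 3005/4489 = 0.3306

0.3306


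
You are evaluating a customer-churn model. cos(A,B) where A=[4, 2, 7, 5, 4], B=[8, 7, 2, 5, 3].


A·B = 4·8 + 2·7 + 7·2 + 5·5 + 4·3 = 97
‖A‖ = √110 = 10.4881, ‖B‖ = √151 = 12.2882
cos = 97/(√110·√151) = 97/√16610 = 0.7526

0.7526


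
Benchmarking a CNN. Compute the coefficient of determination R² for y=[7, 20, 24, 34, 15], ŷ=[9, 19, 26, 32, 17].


ȳ = 20
SS_res = Σ(y-ŷ)² = 17
SS_tot = Σ(y-ȳ)² = 406
R² = 1 - SS_res/SS_tot = 1 - 0.0419 = 0.9581

0.9581


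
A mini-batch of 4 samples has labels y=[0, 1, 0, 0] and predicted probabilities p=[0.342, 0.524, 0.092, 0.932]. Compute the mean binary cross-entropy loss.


L[0] = -ln(1-0.342) = -ln(0.658) = 0.4186
L[1] = -ln(0.524) = 0.6463
L[2] = -ln(1-0.092) = -ln(0.908) = 0.0965
L[3] = -ln(1-0.932) = -ln(0.068) = 2.6882
mean = (0.4186 + 0.6463 + 0.0965 + 2.6882)/4 = 0.9624

0.9624


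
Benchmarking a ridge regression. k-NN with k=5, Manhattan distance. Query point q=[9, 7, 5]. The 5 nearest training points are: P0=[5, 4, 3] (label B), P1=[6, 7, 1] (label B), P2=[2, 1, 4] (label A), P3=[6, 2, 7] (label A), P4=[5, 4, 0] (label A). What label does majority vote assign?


d(q,P0) = 9  (label B)
d(q,P1) = 7  (label B)
d(q,P2) = 14  (label A)
d(q,P3) = 10  (label A)
d(q,P4) = 12  (label A)
Votes: A=3, B=2
Majority → A

A


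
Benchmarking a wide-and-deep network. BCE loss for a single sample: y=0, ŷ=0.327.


BCE = -[y·ln(p) + (1-y)·ln(1-p)]
= -0 - 1·ln(1-0.327)
= -ln(0.673) = 0.396

0.396


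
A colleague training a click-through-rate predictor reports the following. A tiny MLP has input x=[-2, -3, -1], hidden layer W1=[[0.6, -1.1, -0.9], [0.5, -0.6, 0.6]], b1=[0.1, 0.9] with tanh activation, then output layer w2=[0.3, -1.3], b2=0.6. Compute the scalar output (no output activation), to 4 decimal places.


z1[0] = (0.6)·(-2) + (-1.1)·(-3) + (-0.9)·(-1) + 0.1 = 3.1
z1[1] = (0.5)·(-2) + (-0.6)·(-3) + (0.6)·(-1) + 0.9 = 1.1
h = tanh(z1) = [0.9959, 0.8005]
output = (0.3)·(0.9959) + (-1.3)·(0.8005) + 0.6 = -0.1419

-0.1419


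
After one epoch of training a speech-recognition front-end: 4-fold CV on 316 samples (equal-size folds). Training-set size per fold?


Fold size = 316/4 = 79
Training per fold = 316 - 79 = 237

237


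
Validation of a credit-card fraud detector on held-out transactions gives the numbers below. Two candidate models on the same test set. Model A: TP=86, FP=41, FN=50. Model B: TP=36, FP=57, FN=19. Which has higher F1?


Model A: P=86/127=0.6772, R=86/136=0.6324, F1=2PR/(P+R)=2TP/(2TP+FP+FN)=172/263=0.654
Model B: P=36/93=0.3871, R=36/55=0.6545, F1=2PR/(P+R)=2TP/(2TP+FP+FN)=72/148=0.4865
0.654 > 0.4865 → Model A

Model A


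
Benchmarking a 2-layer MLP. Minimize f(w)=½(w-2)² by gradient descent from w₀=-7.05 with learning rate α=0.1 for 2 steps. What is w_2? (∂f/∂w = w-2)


step 1: grad = -7.05-2 = -9.05; w = -7.05 - 0.1·(-9.05) = -6.145
step 2: grad = -6.145-2 = -8.145; w = -6.145 - 0.1·(-8.145) = -5.3305

-5.3305


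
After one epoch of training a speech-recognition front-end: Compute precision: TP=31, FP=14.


Precision = TP/(TP+FP)
= 31/(31+14)
= 31/45 = 68.89%

68.89%


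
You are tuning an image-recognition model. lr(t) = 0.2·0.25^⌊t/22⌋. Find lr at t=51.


n_drops = ⌊51/22⌋ = 2
lr = 0.2·0.25^2 = 0.2·0.0625 = 0.0125

0.0125


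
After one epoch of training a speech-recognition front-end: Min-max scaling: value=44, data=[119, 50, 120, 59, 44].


min=44, max=120
(44-44)/(120-44) = 0/76 = 0.0

0.0


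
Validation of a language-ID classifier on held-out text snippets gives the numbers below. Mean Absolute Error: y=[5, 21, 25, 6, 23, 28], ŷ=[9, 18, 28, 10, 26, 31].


Absolute errors: |5-9|=4, |21-18|=3, |25-28|=3, |6-10|=4, |23-26|=3, |28-31|=3
Sum = 20
MAE = 20/6 = 10/3

10/3


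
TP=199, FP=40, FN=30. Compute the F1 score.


Precision = 199/239 = 0.8326
Recall = 199/229 = 0.869
F1 = 2·P·R/(P+R) = 2·TP/(2·TP+FP+FN) = 398/(398+40+30) = 398/468 = 0.8504

0.8504


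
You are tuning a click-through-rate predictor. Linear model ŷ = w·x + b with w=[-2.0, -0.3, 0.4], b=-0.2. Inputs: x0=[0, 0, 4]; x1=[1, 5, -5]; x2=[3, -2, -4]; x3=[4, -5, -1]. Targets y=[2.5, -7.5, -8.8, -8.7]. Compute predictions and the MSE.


ŷ0 = (-2.0)·(0) + (-0.3)·(0) + (0.4)·(4) - 0.2 = 1.4
ŷ1 = (-2.0)·(1) + (-0.3)·(5) + (0.4)·(-5) - 0.2 = -5.7
ŷ2 = (-2.0)·(3) + (-0.3)·(-2) + (0.4)·(-4) - 0.2 = -7.2
ŷ3 = (-2.0)·(4) + (-0.3)·(-5) + (0.4)·(-1) - 0.2 = -7.1
errors² = [1.21, 3.24, 2.56, 2.56]
MSE = 9.5700/4 = 2.3925

2.3925


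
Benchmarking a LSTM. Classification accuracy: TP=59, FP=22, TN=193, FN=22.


Accuracy = (TP+TN)/(TP+TN+FP+FN)
= (59+193)/(296)
= 252/296 = 85.14%

85.14%


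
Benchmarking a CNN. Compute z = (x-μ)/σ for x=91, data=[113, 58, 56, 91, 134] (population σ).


μ = 90.4, σ = 30.4802
z = (91 - 90.4)/30.4802 = 0.0197

0.0197


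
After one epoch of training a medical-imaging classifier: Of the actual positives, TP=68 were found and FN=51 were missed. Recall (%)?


Recall = TP/(TP+FN)
= 68/(68+51)
= 68/119 = 57.14%

57.14%


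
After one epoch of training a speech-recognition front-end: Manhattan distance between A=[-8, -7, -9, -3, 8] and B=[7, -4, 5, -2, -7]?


d = |-8-7| + |-7+ 4| + |-9-5| + |-3+ 2| + |8+ 7|
  = 15 + 3 + 14 + 1 + 15
  = 48

48


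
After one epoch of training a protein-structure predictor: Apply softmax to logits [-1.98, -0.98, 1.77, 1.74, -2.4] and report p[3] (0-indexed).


Exponentials: e^-1.98=0.1381, e^-0.98=0.3753, e^1.77=5.8709, e^1.74=5.6973, e^-2.4=0.0907
Sum = 12.1723
Softmax = [0.0113, 0.0308, 0.4823, 0.4681, 0.0075]
p[3] = 5.6973/12.1723 = 0.4681

0.4681


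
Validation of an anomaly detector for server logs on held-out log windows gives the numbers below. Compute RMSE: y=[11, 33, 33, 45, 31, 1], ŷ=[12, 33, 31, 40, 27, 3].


MSE = 50/6 = 8.3333
RMSE = √(50/6) = 2.8868

2.8868


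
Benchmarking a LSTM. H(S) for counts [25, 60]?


Probabilities: [25/85, 60/85] ≈ [0.2941, 0.7059]
H = -((25/85)·log₂(25/85) + (60/85)·log₂(60/85))
  = 0.874 bits

0.874 bits


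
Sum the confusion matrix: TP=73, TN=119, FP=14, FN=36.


Total = TP + TN + FP + FN
= 73 + 119 + 14 + 36
= 242
(Predicted positive: 87, predicted negative: 155)

242


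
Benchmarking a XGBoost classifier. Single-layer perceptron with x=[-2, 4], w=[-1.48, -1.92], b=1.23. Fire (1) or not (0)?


z = (-2)·(-1.48) + (4)·(-1.92) + 1.23
  = -3.49
step(z) = 0 (z<0)

0


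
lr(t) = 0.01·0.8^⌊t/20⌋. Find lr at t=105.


n_drops = ⌊105/20⌋ = 5
lr = 0.01·0.8^5 = 0.01·0.32768 = 0.0032768

0.0032768


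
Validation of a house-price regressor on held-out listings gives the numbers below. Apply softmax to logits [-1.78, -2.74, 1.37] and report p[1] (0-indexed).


Exponentials: e^-1.78=0.1686, e^-2.74=0.0646, e^1.37=3.9354
Sum = 4.1686
Softmax = [0.0405, 0.0155, 0.9441]
p[1] = 0.0646/4.1686 = 0.0155

0.0155


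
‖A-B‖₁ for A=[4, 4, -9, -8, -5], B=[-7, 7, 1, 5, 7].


d = |4+ 7| + |4-7| + |-9-1| + |-8-5| + |-5-7|
  = 11 + 3 + 10 + 13 + 12
  = 49

49


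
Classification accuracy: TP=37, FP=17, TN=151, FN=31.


Accuracy = (TP+TN)/(TP+TN+FP+FN)
= (37+151)/(236)
= 188/236 = 79.66%

79.66%


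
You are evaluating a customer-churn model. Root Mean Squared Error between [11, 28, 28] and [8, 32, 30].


MSE = 29/3 = 9.6667
RMSE = √(29/3) = 3.1091

3.1091


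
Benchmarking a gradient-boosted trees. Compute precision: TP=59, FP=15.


Precision = TP/(TP+FP)
= 59/(59+15)
= 59/74 = 79.73%

79.73%


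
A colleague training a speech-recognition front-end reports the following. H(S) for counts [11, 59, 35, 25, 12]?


Probabilities: [11/142, 59/142, 35/142, 25/142, 12/142] ≈ [0.0775, 0.4155, 0.2465, 0.1761, 0.0845]
H = -((11/142)·log₂(11/142) + (59/142)·log₂(59/142) + (35/142)·log₂(35/142) + (25/142)·log₂(25/142) + (12/142)·log₂(12/142))
  = 2.0528 bits

2.0528 bits


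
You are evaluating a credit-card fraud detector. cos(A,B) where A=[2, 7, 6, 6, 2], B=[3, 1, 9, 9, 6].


A·B = 2·3 + 7·1 + 6·9 + 6·9 + 2·6 = 133
‖A‖ = √129 = 11.3578, ‖B‖ = √208 = 14.4222
cos = 133/(√129·√208) = 133/√26832 = 0.8119

0.8119


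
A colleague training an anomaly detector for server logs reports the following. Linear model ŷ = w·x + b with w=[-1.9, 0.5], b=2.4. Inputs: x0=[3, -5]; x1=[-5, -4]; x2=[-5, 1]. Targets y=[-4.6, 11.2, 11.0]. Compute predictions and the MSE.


ŷ0 = (-1.9)·(3) + (0.5)·(-5) + 2.4 = -5.8
ŷ1 = (-1.9)·(-5) + (0.5)·(-4) + 2.4 = 9.9
ŷ2 = (-1.9)·(-5) + (0.5)·(1) + 2.4 = 12.4
errors² = [1.44, 1.69, 1.96]
MSE = 5.0900/3 = 1.6967

1.6967


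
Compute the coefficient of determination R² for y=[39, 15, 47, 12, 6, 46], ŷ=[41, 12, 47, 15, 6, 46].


ȳ = 27.5
SS_res = Σ(y-ŷ)² = 22
SS_tot = Σ(y-ȳ)² = 1713.5
R² = 1 - SS_res/SS_tot = 1 - 0.0128 = 0.9872

0.9872


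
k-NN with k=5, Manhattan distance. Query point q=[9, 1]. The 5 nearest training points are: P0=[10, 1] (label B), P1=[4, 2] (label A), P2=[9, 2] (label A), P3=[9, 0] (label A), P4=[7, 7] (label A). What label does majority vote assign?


d(q,P0) = 1  (label B)
d(q,P1) = 6  (label A)
d(q,P2) = 1  (label A)
d(q,P3) = 1  (label A)
d(q,P4) = 8  (label A)
Votes: A=4, B=1
Majority → A

A


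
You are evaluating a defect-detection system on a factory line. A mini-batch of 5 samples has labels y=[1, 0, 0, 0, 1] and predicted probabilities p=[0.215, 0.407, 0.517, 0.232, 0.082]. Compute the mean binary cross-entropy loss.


L[0] = -ln(0.215) = 1.5371
L[1] = -ln(1-0.407) = -ln(0.593) = 0.5226
L[2] = -ln(1-0.517) = -ln(0.483) = 0.7277
L[3] = -ln(1-0.232) = -ln(0.768) = 0.264
L[4] = -ln(0.082) = 2.501
mean = (1.5371 + 0.5226 + 0.7277 + 0.264 + 2.501)/5 = 1.1105

1.1105


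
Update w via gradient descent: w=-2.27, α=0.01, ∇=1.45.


w_new = w - α·∇
= -2.27 - 0.01·1.45
= -2.27 - 0.0145
= -2.2845

-2.2845


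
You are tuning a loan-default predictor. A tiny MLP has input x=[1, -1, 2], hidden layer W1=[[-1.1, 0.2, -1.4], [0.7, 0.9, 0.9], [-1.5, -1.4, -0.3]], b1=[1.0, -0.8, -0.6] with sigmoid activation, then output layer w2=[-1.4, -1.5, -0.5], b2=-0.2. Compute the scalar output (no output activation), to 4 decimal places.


z1[0] = (-1.1)·(1) + (0.2)·(-1) + (-1.4)·(2) + 1.0 = -3.1
z1[1] = (0.7)·(1) + (0.9)·(-1) + (0.9)·(2) - 0.8 = 0.8
z1[2] = (-1.5)·(1) + (-1.4)·(-1) + (-0.3)·(2) - 0.6 = -1.3
h = sigmoid(z1) = [0.0431, 0.69, 0.2142]
output = (-1.4)·(0.0431) + (-1.5)·(0.69) + (-0.5)·(0.2142) - 0.2 = -1.4024

-1.4024


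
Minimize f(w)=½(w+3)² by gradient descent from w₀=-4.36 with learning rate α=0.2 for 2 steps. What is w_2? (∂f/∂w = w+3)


step 1: grad = -4.36+3 = -1.36; w = -4.36 - 0.2·(-1.36) = -4.088
step 2: grad = -4.088+3 = -1.088; w = -4.088 - 0.2·(-1.088) = -3.8704

-3.8704


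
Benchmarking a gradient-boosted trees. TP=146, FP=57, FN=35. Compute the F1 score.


Precision = 146/203 = 0.7192
Recall = 146/181 = 0.8066
F1 = 2·P·R/(P+R) = 2·TP/(2·TP+FP+FN) = 292/(292+57+35) = 292/384 = 0.7604

0.7604


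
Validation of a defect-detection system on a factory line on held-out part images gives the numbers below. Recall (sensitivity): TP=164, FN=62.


Recall = TP/(TP+FN)
= 164/(164+62)
= 164/226 = 72.57%

72.57%


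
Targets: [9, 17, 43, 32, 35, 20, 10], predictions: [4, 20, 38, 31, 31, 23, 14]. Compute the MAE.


Absolute errors: |9-4|=5, |17-20|=3, |43-38|=5, |32-31|=1, |35-31|=4, |20-23|=3, |10-14|=4
Sum = 25
MAE = 25/7 = 25/7

25/7


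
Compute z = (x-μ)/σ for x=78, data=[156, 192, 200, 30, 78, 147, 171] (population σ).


μ = 139.1429, σ = 57.9518
z = (78 - 139.1429)/57.9518 = -1.0551

-1.0551


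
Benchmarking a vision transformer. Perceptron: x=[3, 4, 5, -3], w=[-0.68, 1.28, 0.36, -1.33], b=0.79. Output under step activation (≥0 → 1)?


z = (3)·(-0.68) + (4)·(1.28) + (5)·(0.36) + (-3)·(-1.33) + 0.79
  = 9.66
step(z) = 1 (z≥0)

1


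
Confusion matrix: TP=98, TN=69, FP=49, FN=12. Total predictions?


Total = TP + TN + FP + FN
= 98 + 69 + 49 + 12
= 228
(Predicted positive: 147, predicted negative: 81)

228


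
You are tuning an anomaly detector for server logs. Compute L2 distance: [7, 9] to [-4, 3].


d = √((7+ 4)² + (9-3)²)
  = √(121 + 36)
  = √157 = 12.53

12.53


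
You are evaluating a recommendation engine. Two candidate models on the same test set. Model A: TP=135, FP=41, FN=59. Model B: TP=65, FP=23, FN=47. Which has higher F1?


Model A: P=135/176=0.767, R=135/194=0.6959, F1=2PR/(P+R)=2TP/(2TP+FP+FN)=270/370=0.7297
Model B: P=65/88=0.7386, R=65/112=0.5804, F1=2PR/(P+R)=2TP/(2TP+FP+FN)=130/200=0.65
0.7297 > 0.65 → Model A

Model A


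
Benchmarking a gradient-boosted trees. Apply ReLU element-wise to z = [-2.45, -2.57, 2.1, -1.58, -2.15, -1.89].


ReLU(-2.45) = max(0, -2.45) = 0.0
ReLU(-2.57) = max(0, -2.57) = 0.0
ReLU(2.1) = max(0, 2.1) = 2.1
ReLU(-1.58) = max(0, -1.58) = 0.0
ReLU(-2.15) = max(0, -2.15) = 0.0
ReLU(-1.89) = max(0, -1.89) = 0.0
result = [0.0, 0.0, 2.1, 0.0, 0.0, 0.0]

[0.0, 0.0, 2.1, 0.0, 0.0, 0.0]


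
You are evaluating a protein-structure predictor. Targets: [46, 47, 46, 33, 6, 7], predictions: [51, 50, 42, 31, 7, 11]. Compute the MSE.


Squared errors: (46-51)²=25, (47-50)²=9, (46-42)²=16, (33-31)²=4, (6-7)²=1, (7-11)²=16
Sum = 71
MSE = 71/6 = 71/6

71/6


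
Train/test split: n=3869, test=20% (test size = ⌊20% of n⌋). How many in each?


Test = ⌊3869·20/100⌋ = 773
Train = 3869 - 773 = 3096

Train: 3096, Test: 773


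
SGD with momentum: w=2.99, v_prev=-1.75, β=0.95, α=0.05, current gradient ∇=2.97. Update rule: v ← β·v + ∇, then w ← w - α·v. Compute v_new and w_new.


v_new = 0.95·-1.75 + 2.97 = -1.6625 + 2.97 = 1.3075
w_new = 2.99 - 0.05·1.3075 = 2.99 - 0.065375 = 2.924625

v_new=1.3075, w_new=2.924625


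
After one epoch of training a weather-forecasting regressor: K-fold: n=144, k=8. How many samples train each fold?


Fold size = 144/8 = 18
Training per fold = 144 - 18 = 126

126


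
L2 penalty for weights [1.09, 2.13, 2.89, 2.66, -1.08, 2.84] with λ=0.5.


‖w‖₂² = (1.09)² + (2.13)² + (2.89)² + (2.66)² + (-1.08)² + (2.84)²
     = 1.1881 + 4.5369 + 8.3521 + 7.0756 + 1.1664 + 8.0656
     = 30.3847
λ·‖w‖₂² = 0.5·30.3847 = 15.19235

15.19235


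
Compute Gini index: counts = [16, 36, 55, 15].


Probabilities: [16/122, 36/122, 55/122, 15/122] ≈ [0.1311, 0.2951, 0.4508, 0.123]
Σpᵢ² = (256 + 1296 + 3025 + 225)/122² = 4802/14884
Gini = 1 - Σpᵢ² = 1 - 4802/14884 = 0.6774

0.6774


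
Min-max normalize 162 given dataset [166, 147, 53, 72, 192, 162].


min=53, max=192
(162-53)/(192-53) = 109/139 = 0.7842

0.7842


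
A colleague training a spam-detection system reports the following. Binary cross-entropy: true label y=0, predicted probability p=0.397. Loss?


BCE = -[y·ln(p) + (1-y)·ln(1-p)]
= -0 - 1·ln(1-0.397)
= -ln(0.603) = 0.5058

0.5058


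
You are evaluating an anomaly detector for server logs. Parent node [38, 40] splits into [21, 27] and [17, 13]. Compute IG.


Parent = [38, 40], H_parent = 0.9995
H_left = 0.9887 (n=48), H_right = 0.9871 (n=30)
H_children = (48/78)·0.9887 + (30/78)·0.9871 = 0.9881
IG = 0.9995 - 0.9881 = 0.0114

0.0114


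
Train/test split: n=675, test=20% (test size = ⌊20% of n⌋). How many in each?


Test = ⌊675·20/100⌋ = 135
Train = 675 - 135 = 540

Train: 540, Test: 135


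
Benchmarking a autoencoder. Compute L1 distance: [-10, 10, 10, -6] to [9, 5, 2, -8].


d = |-10-9| + |10-5| + |10-2| + |-6+ 8|
  = 19 + 5 + 8 + 2
  = 34

34


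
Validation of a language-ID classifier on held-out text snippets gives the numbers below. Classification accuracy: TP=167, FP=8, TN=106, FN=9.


Accuracy = (TP+TN)/(TP+TN+FP+FN)
= (167+106)/(290)
= 273/290 = 94.14%

94.14%


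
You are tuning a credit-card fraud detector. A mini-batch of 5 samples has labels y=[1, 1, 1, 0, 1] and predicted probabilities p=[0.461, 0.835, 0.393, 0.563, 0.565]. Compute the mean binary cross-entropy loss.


L[0] = -ln(0.461) = 0.7744
L[1] = -ln(0.835) = 0.1803
L[2] = -ln(0.393) = 0.9339
L[3] = -ln(1-0.563) = -ln(0.437) = 0.8278
L[4] = -ln(0.565) = 0.5709
mean = (0.7744 + 0.1803 + 0.9339 + 0.8278 + 0.5709)/5 = 0.6575

0.6575


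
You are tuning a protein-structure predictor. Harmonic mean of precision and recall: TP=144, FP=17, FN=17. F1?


Precision = 144/161 = 0.8944
Recall = 144/161 = 0.8944
F1 = 2·P·R/(P+R) = 2·TP/(2·TP+FP+FN) = 288/(288+17+17) = 288/322 = 0.8944

0.8944


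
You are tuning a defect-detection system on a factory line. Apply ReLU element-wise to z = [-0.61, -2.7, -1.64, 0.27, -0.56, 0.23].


ReLU(-0.61) = max(0, -0.61) = 0.0
ReLU(-2.7) = max(0, -2.7) = 0.0
ReLU(-1.64) = max(0, -1.64) = 0.0
ReLU(0.27) = max(0, 0.27) = 0.27
ReLU(-0.56) = max(0, -0.56) = 0.0
ReLU(0.23) = max(0, 0.23) = 0.23
result = [0.0, 0.0, 0.0, 0.27, 0.0, 0.23]

[0.0, 0.0, 0.0, 0.27, 0.0, 0.23]


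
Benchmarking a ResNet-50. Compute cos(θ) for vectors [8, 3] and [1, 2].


A·B = 8·1 + 3·2 = 14
‖A‖ = √73 = 8.544, ‖B‖ = √5 = 2.2361
cos = 14/(√73·√5) = 14/√365 = 0.7328

0.7328


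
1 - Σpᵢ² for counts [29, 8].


Probabilities: [29/37, 8/37] ≈ [0.7838, 0.2162]
Σpᵢ² = (841 + 64)/37² = 905/1369
Gini = 1 - Σpᵢ² = 1 - 905/1369 = 0.3389

0.3389


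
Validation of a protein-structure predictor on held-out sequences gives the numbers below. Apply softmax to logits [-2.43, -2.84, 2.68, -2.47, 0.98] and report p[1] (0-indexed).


Exponentials: e^-2.43=0.088, e^-2.84=0.0584, e^2.68=14.5851, e^-2.47=0.0846, e^0.98=2.6645
Sum = 17.4806
Softmax = [0.005, 0.0033, 0.8344, 0.0048, 0.1524]
p[1] = 0.0584/17.4806 = 0.0033

0.0033


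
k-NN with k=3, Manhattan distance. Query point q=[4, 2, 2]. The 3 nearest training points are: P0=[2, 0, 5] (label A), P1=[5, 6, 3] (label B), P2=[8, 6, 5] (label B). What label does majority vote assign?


d(q,P0) = 7  (label A)
d(q,P1) = 6  (label B)
d(q,P2) = 11  (label B)
Votes: A=1, B=2
Majority → B

B


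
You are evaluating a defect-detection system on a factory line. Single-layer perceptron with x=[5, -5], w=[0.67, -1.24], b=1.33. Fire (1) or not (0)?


z = (5)·(0.67) + (-5)·(-1.24) + 1.33
  = 10.88
step(z) = 1 (z≥0)

1


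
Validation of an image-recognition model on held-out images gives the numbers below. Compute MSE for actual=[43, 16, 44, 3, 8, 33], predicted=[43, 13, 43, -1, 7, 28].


Squared errors: (43-43)²=0, (16-13)²=9, (44-43)²=1, (3+ 1)²=16, (8-7)²=1, (33-28)²=25
Sum = 52
MSE = 52/6 = 26/3

26/3


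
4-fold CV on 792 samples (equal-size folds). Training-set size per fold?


Fold size = 792/4 = 198
Training per fold = 792 - 198 = 594

594


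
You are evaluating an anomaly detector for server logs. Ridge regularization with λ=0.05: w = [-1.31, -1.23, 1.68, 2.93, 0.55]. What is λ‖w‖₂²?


‖w‖₂² = (-1.31)² + (-1.23)² + (1.68)² + (2.93)² + (0.55)²
     = 1.7161 + 1.5129 + 2.8224 + 8.5849 + 0.3025
     = 14.9388
λ·‖w‖₂² = 0.05·14.9388 = 0.74694

0.74694


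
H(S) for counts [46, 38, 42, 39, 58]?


Probabilities: [46/223, 38/223, 42/223, 39/223, 58/223] ≈ [0.2063, 0.1704, 0.1883, 0.1749, 0.2601]
H = -((46/223)·log₂(46/223) + (38/223)·log₂(38/223) + (42/223)·log₂(42/223) + (39/223)·log₂(39/223) + (58/223)·log₂(58/223))
  = 2.3037 bits

2.3037 bits
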